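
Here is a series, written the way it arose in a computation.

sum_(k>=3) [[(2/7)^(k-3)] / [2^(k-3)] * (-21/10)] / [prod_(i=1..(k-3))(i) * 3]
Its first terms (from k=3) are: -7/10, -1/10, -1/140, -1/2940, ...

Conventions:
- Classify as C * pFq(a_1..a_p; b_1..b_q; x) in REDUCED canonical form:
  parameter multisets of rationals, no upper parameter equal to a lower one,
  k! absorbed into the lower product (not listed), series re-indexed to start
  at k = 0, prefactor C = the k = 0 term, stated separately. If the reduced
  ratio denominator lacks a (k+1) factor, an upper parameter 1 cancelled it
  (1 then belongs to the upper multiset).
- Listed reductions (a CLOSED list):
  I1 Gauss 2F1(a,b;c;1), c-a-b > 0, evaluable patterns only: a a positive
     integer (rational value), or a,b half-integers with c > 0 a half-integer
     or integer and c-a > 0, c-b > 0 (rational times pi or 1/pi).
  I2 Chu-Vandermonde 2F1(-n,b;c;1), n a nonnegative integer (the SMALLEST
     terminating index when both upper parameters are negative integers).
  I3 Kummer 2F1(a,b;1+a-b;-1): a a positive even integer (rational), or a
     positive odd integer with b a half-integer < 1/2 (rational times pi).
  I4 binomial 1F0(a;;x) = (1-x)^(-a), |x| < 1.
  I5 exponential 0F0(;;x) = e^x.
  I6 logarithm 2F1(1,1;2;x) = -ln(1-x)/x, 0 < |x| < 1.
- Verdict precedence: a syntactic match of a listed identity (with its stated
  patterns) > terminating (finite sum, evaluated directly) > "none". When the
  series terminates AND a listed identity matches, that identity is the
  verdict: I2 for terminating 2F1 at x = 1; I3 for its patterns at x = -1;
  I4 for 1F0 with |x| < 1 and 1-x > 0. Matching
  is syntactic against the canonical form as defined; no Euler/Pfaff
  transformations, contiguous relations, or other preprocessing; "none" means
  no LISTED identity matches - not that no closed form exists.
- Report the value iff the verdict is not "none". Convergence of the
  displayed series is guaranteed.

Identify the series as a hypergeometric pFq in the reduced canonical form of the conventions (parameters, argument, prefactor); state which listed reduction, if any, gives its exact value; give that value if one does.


Reduced: x = 1/7, 0F0, upper = {-}, lower = {-}, C = -7/10. Verdict (x = 1/7): the exponential series (I5) applies (the 0F0 exponential series at x = 1/7). Its exact value is (-7/10) * e^(1/7).

Key observation: t_0 = -7/10 here, and the constant factors (C = -7/10, x = 1/7) combine into one prefactor.
Ratio: r(k) = (1/7) * 1 / [(k+1)] - poly over poly, x = (1/7) from leading terms; C = -7/10 at k = 0.


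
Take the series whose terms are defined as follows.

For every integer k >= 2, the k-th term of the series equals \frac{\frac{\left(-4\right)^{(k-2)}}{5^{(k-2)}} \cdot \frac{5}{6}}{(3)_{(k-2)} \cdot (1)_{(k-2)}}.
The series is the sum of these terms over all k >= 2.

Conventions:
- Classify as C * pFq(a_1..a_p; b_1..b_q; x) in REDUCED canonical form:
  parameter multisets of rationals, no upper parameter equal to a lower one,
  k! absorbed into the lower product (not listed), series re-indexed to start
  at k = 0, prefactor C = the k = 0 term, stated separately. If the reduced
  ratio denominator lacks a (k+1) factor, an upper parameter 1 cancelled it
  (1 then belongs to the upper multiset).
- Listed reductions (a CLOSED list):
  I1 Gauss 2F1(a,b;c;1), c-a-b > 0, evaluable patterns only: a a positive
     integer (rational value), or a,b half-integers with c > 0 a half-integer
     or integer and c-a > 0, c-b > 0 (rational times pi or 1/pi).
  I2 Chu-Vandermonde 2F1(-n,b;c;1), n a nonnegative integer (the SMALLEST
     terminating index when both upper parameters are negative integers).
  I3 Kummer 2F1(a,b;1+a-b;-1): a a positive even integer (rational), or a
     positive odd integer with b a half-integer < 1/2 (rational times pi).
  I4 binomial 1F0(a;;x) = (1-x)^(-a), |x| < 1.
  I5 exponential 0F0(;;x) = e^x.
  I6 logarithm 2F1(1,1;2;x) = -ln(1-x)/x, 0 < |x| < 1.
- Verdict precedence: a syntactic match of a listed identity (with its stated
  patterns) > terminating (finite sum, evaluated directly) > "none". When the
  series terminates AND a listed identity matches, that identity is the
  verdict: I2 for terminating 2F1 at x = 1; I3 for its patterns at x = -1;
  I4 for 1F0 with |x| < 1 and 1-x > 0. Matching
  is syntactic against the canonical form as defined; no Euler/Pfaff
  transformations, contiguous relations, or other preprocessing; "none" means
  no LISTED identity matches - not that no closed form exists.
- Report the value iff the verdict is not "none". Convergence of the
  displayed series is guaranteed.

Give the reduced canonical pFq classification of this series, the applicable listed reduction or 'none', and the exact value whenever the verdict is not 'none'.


This is \frac{5}{6} * 0F1(-; 3; -\frac{4}{5}) in reduced canonical form. Verdict: none. A 0F1 with upper {-} fits none of I1-I6 at x = -\frac{4}{5}; the sum runs forever.

Structural cue: with t_0 = \frac{5}{6}, the two geometric factors (C = 5/6) combine into one argument.
Adjacent-term ratio: r(k) = -\frac{4}{5} * 1 / [(k+3) (k+1)] - rational in k. x = -\frac{4}{5}; t_0 = \frac{5}{6}; negate the roots.


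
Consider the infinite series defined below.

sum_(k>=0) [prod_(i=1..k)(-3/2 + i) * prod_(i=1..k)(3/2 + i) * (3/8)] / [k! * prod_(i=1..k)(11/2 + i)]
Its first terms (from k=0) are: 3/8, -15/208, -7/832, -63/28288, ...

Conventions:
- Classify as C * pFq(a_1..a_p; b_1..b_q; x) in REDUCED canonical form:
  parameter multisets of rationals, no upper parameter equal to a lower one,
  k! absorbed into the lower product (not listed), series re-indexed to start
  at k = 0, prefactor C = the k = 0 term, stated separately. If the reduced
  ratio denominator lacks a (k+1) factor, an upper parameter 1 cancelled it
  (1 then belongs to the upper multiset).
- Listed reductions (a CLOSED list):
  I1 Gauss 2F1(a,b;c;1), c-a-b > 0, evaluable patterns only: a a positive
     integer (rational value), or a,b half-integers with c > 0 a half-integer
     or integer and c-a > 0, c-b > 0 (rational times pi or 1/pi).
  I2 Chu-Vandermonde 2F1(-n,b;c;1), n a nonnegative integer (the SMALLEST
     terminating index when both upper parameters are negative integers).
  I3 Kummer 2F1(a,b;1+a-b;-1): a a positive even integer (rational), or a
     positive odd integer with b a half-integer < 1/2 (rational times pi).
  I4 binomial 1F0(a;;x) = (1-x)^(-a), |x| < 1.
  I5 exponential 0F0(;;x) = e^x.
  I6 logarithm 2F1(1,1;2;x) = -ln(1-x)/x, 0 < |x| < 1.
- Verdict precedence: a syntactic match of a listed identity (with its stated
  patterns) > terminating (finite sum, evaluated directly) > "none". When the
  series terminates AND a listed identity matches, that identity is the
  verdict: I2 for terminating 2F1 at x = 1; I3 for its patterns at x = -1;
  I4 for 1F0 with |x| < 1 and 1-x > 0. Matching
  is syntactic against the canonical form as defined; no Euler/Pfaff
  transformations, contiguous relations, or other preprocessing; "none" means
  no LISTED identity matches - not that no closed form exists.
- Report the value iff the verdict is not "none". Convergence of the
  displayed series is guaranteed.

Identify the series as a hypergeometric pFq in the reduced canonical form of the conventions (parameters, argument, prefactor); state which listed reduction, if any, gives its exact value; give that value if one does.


x = 1 here; the reduced form reads 2F1, upper {-1/2, 5/2}, lower {13/2}, C = 3/8. Verdict at x = 1: Gauss (I1, half-integer pattern) matches (x = 1; upper {-1/2, 5/2} half-integers, c = 13/2 in the evaluable pattern). Value: (24255/262144) * pi.

The tell: x = 1 and the running product (C = 3/8) telescopes to a rising factorial.
Consecutive-term ratio: r(k) = 1 * (k-1/2) (k+5/2) / [(k+13/2) (k+1)] ; factor over Q: parameters, x = 1, and C = 3/8.


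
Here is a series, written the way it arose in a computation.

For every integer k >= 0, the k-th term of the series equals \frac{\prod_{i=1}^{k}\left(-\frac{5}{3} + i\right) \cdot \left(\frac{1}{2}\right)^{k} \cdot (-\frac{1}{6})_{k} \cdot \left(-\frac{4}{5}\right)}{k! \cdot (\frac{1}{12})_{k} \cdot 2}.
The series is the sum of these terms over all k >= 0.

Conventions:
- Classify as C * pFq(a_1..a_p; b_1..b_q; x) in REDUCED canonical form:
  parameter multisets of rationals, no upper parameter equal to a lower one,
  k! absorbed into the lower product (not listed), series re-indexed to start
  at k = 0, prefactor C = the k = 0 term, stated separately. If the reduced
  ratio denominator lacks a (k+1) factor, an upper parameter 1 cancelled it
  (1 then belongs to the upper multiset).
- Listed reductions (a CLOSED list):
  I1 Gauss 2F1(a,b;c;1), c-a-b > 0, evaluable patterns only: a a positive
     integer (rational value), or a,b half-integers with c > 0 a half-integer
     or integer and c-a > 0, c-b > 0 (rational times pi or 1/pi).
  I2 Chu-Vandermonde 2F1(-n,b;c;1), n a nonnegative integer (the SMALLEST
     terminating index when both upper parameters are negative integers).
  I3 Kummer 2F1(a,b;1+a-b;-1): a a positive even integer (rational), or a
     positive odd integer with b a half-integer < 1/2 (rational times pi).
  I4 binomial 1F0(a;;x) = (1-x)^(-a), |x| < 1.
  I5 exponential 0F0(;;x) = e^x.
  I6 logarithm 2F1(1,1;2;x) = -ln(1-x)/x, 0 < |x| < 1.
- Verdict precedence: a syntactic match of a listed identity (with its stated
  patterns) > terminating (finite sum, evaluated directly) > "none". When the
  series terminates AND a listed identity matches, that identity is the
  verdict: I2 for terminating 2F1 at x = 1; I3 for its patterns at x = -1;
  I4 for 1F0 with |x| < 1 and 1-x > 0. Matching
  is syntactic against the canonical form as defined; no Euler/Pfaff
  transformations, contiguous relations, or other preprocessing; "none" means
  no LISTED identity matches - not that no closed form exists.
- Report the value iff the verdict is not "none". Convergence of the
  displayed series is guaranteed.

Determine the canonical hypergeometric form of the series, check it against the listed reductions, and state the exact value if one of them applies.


At argument \frac{1}{2}: a 2F1 with upper {-\frac{2}{3}, -\frac{1}{6}}, lower {\frac{1}{12}}, scaled by C = -\frac{2}{5}. Verdict: no listed reduction: x = \frac{1}{2} and upper {-\frac{2}{3}, -\frac{1}{6}} fail every I1-I6 pattern.

The tell: from the first term -\frac{2}{5}: the constant factors (prefactor -2/5) combine into one prefactor.
Ratio: r(k) = \frac{1}{2} * (k-\frac{2}{3}) (k-\frac{1}{6}) / [(k+\frac{1}{12}) (k+1)] - poly over poly, x = \frac{1}{2} from leading terms; C = -\frac{2}{5} at k = 0.


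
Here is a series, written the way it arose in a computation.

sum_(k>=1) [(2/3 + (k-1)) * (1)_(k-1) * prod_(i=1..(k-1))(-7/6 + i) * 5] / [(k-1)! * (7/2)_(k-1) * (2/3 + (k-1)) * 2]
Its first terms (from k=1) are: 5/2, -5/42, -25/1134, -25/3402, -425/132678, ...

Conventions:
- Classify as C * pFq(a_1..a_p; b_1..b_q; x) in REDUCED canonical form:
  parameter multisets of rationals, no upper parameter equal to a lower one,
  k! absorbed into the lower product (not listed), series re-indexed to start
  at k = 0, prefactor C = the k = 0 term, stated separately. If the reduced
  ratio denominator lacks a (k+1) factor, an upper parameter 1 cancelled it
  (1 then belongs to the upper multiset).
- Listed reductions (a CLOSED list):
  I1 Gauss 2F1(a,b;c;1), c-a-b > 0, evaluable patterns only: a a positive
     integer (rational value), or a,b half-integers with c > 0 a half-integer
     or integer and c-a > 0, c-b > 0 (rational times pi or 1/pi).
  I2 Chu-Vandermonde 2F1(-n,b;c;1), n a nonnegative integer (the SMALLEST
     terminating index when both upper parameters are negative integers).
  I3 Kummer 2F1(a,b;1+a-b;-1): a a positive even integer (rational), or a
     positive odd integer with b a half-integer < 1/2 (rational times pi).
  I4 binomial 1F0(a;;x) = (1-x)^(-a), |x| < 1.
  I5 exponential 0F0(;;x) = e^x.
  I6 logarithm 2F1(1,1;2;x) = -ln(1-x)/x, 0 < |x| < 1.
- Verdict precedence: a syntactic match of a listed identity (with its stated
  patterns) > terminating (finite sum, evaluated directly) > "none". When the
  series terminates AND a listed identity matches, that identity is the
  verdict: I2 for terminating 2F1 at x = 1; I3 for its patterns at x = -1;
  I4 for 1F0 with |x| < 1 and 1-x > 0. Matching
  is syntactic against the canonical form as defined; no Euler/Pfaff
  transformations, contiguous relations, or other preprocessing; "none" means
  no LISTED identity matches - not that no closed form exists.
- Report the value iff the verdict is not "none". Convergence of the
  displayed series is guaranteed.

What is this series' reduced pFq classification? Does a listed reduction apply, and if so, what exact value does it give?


Reduced: x = 1, 2F1, upper = {-1/6, 1}, lower = {7/2}, C = 5/2. Verdict (x = 1): Gauss's theorem (I1) applies (x = 1: the Gamma ratio telescopes since c-a-b = 8/3 > 0 and a = 1 in Z>0). Exact value: 75/32.

The tell: t_0 being 5/2, the running product (C = 5/2) telescopes to a rising factorial.
Ratio: r(k) = 1 * (k-1/6) (k+1) / [(k+7/2) (k+1)] - poly over poly, x = 1 from leading terms; C = 5/2 at k = 0.


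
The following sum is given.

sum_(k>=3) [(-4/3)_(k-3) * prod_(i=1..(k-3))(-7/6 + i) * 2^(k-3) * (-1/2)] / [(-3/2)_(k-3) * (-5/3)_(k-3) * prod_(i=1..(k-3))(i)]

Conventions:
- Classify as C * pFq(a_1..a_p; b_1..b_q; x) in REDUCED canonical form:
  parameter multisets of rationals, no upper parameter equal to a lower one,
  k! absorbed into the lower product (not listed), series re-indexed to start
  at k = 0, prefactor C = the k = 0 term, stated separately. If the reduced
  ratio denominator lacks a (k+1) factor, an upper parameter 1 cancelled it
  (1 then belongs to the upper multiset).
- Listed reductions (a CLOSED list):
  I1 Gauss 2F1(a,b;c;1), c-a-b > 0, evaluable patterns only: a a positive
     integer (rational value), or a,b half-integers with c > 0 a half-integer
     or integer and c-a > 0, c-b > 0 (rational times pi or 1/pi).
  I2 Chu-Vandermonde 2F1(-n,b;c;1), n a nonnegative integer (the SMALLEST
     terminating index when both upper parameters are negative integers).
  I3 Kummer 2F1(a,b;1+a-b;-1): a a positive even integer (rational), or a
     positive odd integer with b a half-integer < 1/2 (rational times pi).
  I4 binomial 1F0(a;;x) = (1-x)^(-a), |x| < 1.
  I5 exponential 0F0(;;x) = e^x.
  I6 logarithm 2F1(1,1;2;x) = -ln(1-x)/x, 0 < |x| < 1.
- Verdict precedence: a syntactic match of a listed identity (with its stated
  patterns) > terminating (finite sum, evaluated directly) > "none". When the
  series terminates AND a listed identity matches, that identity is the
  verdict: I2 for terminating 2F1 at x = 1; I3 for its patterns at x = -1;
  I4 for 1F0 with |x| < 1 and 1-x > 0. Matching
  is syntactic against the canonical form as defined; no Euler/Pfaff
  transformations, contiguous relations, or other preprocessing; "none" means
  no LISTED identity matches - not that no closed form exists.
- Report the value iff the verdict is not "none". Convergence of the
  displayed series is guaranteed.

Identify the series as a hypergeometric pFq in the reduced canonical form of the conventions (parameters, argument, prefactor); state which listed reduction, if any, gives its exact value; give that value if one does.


x = 2 here; the reduced form reads 2F2, upper {-4/3, -1/6}, lower {-5/3, -3/2}, C = -1/2. Verdict: none (x = 2): each listed identity misses the multisets {-4/3, -1/6} ; {-5/3, -3/2}.

Key observation: with t_0 = -1/2, the product of the first k integers (prefactor -1/2) is k!.
Ratio: r(k) = 2 * (k-4/3) (k-1/6) / [(k-5/3) (k-3/2) (k+1)] ; factor over Q: parameters, x = 2, and C = -1/2.


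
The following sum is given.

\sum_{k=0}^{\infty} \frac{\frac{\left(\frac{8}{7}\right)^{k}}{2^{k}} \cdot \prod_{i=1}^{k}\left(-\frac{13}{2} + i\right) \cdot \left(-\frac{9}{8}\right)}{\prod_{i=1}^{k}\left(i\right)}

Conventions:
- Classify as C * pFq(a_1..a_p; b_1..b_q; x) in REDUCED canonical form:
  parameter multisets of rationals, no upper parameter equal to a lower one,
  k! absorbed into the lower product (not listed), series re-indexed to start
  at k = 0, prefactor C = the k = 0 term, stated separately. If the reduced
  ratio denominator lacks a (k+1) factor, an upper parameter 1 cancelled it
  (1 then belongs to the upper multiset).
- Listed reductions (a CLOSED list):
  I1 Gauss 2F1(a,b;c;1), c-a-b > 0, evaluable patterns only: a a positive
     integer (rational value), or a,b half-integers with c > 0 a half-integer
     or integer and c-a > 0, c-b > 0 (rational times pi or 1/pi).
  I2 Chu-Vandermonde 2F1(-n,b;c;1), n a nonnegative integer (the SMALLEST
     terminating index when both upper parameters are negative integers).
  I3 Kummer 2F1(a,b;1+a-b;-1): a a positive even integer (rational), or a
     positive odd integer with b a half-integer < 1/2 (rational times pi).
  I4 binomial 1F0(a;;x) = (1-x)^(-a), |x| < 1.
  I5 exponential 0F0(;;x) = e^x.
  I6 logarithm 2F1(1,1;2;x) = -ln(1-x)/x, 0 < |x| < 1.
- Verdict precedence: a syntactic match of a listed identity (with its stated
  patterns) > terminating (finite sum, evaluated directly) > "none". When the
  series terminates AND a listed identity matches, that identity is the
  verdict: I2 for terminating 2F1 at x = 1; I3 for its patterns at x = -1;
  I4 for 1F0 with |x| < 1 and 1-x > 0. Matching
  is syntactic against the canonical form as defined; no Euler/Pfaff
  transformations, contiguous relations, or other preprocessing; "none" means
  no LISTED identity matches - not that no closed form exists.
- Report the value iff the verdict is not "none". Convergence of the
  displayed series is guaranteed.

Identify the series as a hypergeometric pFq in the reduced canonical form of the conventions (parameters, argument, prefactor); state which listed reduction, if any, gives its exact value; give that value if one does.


x = \frac{4}{7} here; the reduced form reads 1F0, upper {-\frac{11}{2}}, lower {-}, C = -\frac{9}{8}. Verdict: binomial (I4) fires (the 1F0 binomial series: exponent 11/2, x = \frac{4}{7}). Value: \left(-\frac{9}{8}\right) \cdot \left(\frac{3}{7}\right)^{\frac{11}{2}}.

First insight: t_0 being -\frac{9}{8}, the two k-th powers (prefactor -9/8) combine into one argument.
Step ratio: r(k) = \frac{4}{7} * (k-\frac{11}{2}) / [(k+1)] - rational in k. x = \frac{4}{7}; t_0 = -\frac{9}{8}; negate the roots.


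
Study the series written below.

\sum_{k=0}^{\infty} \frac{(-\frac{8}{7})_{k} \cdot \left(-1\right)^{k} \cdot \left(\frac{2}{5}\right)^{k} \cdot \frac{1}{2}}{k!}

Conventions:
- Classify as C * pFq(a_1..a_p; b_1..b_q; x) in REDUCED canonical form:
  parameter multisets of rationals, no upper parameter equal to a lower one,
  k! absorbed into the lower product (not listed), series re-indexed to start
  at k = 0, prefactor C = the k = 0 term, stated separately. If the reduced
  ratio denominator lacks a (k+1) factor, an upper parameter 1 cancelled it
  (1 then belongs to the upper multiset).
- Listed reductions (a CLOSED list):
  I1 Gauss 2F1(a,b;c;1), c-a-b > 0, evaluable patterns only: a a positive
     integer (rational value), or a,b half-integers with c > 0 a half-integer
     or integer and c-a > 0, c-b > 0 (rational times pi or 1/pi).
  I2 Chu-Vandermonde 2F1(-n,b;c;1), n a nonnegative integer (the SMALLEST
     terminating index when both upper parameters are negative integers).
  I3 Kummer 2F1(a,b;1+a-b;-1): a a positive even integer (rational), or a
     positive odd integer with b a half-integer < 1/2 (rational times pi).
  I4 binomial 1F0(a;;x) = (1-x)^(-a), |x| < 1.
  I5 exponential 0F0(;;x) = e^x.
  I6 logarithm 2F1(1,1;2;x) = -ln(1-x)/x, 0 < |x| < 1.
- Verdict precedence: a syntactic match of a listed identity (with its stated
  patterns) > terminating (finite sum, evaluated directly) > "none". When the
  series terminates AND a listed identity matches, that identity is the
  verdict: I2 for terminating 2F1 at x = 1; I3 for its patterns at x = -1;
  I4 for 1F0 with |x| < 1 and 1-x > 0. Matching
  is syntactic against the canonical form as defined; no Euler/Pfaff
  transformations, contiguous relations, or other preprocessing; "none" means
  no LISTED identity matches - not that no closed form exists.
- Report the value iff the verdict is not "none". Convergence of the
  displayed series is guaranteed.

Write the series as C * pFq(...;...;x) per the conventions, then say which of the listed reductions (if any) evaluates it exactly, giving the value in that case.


This is \frac{1}{2} * 1F0(-\frac{8}{7}; -; -\frac{2}{5}) in reduced canonical form. Verdict (x = -\frac{2}{5}): binomial (I4) applies (the 1F0 binomial series: exponent 8/7, x = -\frac{2}{5}). Hence: \frac{1}{2} \cdot \left(\frac{7}{5}\right)^{\frac{8}{7}}.

Structural cue: x = -\frac{2}{5} and the (-1)^k factor (C = 1/2) folds into the argument's sign.
Consecutive-term ratio: r(k) = -\frac{2}{5} * (k-\frac{8}{7}) / [(k+1)] ; factor over Q: parameters, x = -\frac{2}{5}, and C = \frac{1}{2}.


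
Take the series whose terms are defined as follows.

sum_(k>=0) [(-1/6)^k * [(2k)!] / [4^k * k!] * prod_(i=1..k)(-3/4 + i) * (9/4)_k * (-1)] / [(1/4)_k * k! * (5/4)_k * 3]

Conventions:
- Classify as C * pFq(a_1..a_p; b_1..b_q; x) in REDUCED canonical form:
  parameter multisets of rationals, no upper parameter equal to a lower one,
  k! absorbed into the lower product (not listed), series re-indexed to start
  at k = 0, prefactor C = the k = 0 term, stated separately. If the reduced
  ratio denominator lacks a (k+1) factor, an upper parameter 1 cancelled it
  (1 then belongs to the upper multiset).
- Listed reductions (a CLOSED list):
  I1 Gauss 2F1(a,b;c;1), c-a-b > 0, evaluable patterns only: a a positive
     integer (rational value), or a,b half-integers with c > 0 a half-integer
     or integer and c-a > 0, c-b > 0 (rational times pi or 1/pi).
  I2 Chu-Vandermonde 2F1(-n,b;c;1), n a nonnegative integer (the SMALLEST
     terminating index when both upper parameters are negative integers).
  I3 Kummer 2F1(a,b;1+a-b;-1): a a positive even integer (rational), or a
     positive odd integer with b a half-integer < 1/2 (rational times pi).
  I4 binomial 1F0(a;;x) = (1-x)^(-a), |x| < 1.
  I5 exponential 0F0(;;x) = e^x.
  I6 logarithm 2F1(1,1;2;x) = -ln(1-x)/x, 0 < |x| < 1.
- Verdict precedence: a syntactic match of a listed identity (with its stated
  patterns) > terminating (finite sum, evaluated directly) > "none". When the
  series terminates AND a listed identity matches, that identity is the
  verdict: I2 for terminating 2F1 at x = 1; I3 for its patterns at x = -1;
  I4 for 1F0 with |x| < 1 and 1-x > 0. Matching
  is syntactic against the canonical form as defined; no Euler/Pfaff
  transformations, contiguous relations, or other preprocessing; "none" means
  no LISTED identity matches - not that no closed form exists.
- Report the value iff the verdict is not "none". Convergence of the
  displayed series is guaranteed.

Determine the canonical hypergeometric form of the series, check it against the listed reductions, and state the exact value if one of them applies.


The tell: t_0 = -1/3 here, and the (2k)!/(4^k k!) block (prefactor -1/3) is the Pochhammer (1/2)_k.
Term ratio: r(k) = (-1/6) * (k+1/2) (k+9/4) / [(k+5/4) (k+1)] ; factor over Q: parameters, x = (-1/6), and C = -1/3.

Canonical form: C = -1/3 times 2F1 with upper {1/2, 9/4}, lower {5/4}, x = -1/6. Verdict: none. No listed pattern accepts 2F1(1/2, 9/4; 5/4; -1/6).


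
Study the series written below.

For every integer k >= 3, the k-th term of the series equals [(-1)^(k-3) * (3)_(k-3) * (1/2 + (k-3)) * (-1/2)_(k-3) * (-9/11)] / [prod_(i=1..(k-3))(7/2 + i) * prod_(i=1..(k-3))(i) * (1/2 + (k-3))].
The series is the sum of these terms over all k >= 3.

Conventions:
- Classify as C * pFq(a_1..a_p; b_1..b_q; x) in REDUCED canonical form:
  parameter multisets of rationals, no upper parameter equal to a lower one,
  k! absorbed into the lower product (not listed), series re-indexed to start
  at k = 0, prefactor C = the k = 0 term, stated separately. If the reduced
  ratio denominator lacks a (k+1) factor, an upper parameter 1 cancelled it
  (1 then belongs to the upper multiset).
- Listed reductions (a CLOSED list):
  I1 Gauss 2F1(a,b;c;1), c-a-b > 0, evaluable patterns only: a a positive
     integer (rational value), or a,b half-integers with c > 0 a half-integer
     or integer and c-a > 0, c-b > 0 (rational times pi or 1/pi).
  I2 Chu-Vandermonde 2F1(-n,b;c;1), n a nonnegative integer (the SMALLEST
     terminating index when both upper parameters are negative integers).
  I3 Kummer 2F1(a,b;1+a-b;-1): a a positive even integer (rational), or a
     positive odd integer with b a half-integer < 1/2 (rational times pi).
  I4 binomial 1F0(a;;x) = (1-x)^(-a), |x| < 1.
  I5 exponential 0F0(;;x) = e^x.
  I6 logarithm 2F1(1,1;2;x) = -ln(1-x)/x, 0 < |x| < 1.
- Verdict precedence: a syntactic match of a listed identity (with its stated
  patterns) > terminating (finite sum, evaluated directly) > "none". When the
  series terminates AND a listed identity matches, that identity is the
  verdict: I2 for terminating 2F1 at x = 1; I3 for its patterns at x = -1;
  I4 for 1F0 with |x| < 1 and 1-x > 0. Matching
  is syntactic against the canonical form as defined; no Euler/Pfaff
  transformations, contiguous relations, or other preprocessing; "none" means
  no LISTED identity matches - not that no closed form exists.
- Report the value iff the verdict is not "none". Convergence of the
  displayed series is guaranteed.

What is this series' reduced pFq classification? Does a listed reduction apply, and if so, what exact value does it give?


Key step: with t_0 = -9/11, the lower running product (C = -9/11) is a rising factorial.
Adjacent-term ratio: r(k) = (-1) * (k-1/2) (k+3) / [(k+9/2) (k+1)] - rational; roots negated = parameters, x = (-1), C = -9/11.

Prefactor -9/11, argument -1: 2F1 with upper {-1/2, 3} over lower {9/2}. Verdict: this is the Kummer evaluation I3 (x = -1; c = 9/2 equals 1+a-b for upper {-1/2, 3}: listed pattern). Sum: (-945/2816) * pi.


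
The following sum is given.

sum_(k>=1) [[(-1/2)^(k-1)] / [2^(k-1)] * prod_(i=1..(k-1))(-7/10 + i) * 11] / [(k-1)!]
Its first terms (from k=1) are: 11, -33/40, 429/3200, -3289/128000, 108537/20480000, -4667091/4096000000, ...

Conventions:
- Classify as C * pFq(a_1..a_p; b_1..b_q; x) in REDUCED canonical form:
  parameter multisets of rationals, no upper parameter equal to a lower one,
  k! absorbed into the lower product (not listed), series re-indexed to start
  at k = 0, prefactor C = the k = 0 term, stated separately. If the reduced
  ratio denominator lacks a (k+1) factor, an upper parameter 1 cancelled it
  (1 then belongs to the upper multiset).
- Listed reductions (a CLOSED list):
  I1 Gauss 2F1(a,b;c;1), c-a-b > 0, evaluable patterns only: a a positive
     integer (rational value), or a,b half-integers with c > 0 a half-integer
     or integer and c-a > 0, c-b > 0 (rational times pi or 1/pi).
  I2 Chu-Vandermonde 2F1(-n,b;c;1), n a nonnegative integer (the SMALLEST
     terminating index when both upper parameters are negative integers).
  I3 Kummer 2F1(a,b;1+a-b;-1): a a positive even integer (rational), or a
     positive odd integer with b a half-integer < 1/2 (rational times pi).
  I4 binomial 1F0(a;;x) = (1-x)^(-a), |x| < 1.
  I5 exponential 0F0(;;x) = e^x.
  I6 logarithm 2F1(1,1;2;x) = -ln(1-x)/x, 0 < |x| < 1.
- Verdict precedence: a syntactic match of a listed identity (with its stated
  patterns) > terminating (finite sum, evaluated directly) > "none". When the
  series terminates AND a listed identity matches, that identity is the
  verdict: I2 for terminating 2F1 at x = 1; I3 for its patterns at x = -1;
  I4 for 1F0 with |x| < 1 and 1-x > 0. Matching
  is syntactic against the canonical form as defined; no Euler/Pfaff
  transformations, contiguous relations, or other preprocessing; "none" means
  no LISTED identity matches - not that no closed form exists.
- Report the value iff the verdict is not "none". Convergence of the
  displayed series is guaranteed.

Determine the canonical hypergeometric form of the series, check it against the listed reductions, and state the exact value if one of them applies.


Reduced: x = -1/4, 1F0, upper = {3/10}, lower = {-}, C = 11. Verdict: binomial (I4) matches (the 1F0 binomial series: exponent -3/10, x = -1/4). Its exact value is 11 * (5/4)^(-3/10).

Key observation: x = (-1/4) and the running product (prefactor 11) telescopes to a rising factorial.
Consecutive-term ratio: r(k) = (-1/4) * (k+3/10) / [(k+1)] - rational in k. x = (-1/4); t_0 = 11; negate the roots.


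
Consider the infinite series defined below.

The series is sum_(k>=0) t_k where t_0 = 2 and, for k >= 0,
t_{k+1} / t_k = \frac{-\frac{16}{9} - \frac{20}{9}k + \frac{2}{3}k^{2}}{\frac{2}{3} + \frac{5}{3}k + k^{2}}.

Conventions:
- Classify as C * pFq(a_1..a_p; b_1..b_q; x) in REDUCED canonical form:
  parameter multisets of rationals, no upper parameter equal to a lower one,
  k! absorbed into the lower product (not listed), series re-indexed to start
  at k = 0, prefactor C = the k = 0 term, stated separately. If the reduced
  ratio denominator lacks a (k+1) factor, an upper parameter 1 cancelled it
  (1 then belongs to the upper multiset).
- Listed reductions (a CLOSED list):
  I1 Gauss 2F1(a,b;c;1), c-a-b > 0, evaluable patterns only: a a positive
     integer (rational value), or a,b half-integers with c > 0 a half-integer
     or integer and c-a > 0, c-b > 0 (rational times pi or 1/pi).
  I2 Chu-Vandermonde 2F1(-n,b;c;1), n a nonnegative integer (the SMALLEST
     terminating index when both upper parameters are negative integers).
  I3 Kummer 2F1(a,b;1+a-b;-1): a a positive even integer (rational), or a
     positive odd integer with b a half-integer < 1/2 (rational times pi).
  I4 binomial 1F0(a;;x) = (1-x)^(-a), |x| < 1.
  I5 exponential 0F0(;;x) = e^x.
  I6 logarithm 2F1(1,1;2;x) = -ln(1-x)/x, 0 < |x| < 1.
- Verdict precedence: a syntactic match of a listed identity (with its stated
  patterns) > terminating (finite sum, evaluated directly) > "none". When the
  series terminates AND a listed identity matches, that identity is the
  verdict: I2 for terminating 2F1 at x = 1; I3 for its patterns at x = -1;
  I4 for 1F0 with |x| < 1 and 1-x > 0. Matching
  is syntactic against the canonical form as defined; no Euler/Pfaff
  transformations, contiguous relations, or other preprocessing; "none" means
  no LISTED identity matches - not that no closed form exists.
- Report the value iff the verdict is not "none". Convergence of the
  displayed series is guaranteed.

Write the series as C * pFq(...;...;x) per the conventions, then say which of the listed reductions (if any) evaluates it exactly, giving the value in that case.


Reduced: x = \frac{2}{3}, 1F0, upper = {-4}, lower = {-}, C = 2. Verdict: binomial (I4) fires (the 1F0 binomial series: exponent 4, x = \frac{2}{3}). Value: \frac{2}{81}.

Key observation: t_0 = 2 here, and factor the ratio over Q (C = 2, x = 2/3): negated roots = parameters.
Adjacent-term ratio: r(k) = \frac{2}{3} * (k-4) / [(k+1)] ; factor over Q: parameters, x = \frac{2}{3}, and C = 2.


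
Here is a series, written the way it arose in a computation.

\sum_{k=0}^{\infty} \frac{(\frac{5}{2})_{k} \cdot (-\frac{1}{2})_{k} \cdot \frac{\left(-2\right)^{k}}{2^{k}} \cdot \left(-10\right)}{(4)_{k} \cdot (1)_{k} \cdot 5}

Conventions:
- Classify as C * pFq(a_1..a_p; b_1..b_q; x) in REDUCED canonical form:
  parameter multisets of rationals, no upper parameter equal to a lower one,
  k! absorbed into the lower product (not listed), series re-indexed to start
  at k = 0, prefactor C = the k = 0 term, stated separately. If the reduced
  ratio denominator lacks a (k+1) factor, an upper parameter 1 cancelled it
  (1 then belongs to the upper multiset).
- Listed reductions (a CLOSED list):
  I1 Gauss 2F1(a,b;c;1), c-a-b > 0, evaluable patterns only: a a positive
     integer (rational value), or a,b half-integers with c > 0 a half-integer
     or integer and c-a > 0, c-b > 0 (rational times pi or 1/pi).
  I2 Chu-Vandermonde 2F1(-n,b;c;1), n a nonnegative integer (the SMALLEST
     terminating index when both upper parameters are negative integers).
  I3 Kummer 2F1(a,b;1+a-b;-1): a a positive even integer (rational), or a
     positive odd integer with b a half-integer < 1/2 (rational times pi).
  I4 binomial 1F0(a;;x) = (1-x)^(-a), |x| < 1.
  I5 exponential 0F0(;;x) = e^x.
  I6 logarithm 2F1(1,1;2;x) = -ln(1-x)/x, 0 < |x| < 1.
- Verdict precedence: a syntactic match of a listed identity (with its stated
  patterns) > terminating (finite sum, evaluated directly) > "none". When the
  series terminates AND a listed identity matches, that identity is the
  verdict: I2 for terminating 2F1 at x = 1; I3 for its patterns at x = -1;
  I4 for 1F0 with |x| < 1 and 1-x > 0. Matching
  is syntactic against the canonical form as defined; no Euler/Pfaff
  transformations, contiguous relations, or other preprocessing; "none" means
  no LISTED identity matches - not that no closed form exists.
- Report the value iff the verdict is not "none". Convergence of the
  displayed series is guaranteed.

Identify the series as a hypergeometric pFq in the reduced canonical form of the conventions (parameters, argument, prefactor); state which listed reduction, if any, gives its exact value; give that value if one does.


First insight: with t_0 = -2, the two k-th powers (C = -2, x = -1) combine into one argument.
Ratio: r(k) = -1 * (k-\frac{1}{2}) (k+\frac{5}{2}) / [(k+4) (k+1)] - rational in k. x = -1; t_0 = -2; negate the roots.

With C = -2: the canonical form is 2F1(-\frac{1}{2}, \frac{5}{2}; 4; -1). Verdict: none here - no I1-I6 shape fits x = -1 with lower {4}.


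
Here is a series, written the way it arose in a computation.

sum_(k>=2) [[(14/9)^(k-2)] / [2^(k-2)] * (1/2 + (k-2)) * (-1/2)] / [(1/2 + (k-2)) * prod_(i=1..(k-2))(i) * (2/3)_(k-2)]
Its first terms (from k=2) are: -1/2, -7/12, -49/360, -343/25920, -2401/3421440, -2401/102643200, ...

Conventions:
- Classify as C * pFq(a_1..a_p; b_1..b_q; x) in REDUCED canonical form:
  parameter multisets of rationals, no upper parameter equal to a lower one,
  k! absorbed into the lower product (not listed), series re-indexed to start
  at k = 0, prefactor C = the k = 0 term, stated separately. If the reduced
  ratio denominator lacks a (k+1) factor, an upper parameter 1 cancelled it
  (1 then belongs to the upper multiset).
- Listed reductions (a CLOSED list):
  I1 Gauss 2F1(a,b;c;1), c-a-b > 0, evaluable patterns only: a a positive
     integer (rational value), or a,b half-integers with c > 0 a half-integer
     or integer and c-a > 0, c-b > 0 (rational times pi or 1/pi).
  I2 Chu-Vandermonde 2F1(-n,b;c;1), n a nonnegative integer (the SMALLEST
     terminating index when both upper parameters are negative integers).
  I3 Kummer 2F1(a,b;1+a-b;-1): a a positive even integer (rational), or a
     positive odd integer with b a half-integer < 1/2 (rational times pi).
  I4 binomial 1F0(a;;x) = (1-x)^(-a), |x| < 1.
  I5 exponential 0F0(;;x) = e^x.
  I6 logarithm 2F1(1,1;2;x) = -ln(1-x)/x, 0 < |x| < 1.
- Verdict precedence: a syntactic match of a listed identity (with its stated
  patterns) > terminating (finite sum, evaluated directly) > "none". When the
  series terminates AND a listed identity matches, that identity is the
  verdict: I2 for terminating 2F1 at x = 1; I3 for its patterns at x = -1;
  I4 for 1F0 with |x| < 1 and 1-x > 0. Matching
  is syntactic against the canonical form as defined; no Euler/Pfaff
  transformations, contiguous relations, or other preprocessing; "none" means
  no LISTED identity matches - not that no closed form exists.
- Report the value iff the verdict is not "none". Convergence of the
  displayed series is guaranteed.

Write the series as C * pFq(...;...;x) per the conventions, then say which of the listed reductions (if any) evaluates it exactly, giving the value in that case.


Key observation: from the first term -1/2: the product of the first k integers (C = -1/2) is k!.
Consecutive-term ratio: r(k) = (7/9) * 1 / [(k+2/3) (k+1)] ; factor over Q: parameters, x = (7/9), and C = -1/2.

The series (x = 7/9) is 0F1: upper {-}, lower {2/3}, prefactor -1/2. Verdict: none. No listed pattern accepts 0F1(-; 2/3; 7/9).


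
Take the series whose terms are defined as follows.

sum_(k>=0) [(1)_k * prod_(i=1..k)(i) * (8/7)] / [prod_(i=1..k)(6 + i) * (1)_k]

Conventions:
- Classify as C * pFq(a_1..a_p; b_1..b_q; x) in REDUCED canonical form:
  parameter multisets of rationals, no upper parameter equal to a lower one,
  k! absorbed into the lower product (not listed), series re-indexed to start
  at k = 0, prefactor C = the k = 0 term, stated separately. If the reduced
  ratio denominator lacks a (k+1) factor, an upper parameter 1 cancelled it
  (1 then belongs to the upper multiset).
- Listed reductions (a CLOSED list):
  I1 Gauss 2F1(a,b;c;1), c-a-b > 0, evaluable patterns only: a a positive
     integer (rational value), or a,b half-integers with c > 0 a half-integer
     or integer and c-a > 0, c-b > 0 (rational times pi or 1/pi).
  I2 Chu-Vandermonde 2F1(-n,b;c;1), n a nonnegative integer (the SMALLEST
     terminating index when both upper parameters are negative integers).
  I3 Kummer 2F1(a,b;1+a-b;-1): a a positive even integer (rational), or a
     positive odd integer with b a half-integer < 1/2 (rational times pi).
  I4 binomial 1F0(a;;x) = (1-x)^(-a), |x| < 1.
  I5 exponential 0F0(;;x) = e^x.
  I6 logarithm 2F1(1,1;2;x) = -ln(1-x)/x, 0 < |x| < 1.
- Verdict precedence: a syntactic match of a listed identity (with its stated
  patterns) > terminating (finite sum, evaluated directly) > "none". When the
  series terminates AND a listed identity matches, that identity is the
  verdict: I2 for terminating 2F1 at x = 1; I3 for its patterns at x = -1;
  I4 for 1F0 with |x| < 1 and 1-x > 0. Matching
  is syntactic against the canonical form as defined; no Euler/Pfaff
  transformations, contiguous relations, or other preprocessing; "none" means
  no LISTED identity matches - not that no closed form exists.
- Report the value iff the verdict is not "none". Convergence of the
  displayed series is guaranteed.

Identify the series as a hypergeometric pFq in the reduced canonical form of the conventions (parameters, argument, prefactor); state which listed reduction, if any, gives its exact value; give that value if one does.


x = 1 here; the reduced form reads 2F1, upper {1, 1}, lower {7}, C = 8/7. Verdict (x = 1): Gauss's theorem (I1) applies (x = 1: the Gamma ratio telescopes since c-a-b = 5 > 0 and a = 1 in Z>0). Exact value: 48/35.

Key step: t_0 being 8/7, the lower running product (prefactor 8/7) is a rising factorial.
Step ratio: r(k) = 1 * (k+1) (k+1) / [(k+7) (k+1)] - rational in k. x = 1; t_0 = 8/7; negate the roots.


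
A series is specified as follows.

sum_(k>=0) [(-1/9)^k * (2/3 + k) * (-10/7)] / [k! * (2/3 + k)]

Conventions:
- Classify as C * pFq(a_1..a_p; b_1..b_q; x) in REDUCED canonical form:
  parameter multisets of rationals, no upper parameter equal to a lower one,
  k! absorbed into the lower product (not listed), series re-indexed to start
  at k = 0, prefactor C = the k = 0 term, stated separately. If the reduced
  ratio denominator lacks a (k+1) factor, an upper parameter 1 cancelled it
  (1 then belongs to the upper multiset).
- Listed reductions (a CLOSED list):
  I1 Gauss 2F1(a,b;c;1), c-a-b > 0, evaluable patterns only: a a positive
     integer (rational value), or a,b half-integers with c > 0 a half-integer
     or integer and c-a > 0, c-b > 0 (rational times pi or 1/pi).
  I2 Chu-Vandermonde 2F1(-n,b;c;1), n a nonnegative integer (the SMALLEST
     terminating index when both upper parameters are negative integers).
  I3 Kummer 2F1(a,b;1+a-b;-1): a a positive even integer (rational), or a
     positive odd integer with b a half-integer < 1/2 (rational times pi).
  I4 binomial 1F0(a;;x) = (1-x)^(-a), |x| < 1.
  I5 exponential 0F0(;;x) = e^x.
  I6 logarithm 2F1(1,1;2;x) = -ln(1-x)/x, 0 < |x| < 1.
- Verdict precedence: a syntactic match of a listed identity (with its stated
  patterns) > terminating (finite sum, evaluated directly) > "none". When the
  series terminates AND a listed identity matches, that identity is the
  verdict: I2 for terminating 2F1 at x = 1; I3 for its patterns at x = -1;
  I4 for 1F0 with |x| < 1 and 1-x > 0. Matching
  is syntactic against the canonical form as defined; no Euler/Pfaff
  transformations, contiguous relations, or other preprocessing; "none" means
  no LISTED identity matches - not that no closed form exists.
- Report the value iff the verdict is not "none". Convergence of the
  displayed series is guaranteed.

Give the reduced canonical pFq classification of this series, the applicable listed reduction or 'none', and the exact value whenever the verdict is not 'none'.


Classification (C = -10/7): 0F0 with upper {-}, lower {-}, argument x = -1/9. Verdict: exponential (I5) fires (the 0F0 exponential series at x = -1/9). Exact value: (-10/7) * e^(-1/9).

Key observation: from the first term -10/7: k + 2/3 divides numerator and denominator alike; C = -10/7, x = -1/9 after cancelling.
Ratio: r(k) = (-1/9) * 1 / [(k+1)] - rational in k, leading ratio (-1/9); with t_0 = -10/7, classification follows.
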